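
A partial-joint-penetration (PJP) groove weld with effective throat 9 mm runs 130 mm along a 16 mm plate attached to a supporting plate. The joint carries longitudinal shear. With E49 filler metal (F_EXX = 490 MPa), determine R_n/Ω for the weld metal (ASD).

R_n/Ω ≈ 172 kN

Effective throat (given) t_e = 9 mm.
A_we = 9 × 130 = 1170 mm².
F_nw = 0.6 F_EXX = 294 MPa.
R_n/Ω = (294 × 1170) / 2.0 × 10⁻³ = 172 kN.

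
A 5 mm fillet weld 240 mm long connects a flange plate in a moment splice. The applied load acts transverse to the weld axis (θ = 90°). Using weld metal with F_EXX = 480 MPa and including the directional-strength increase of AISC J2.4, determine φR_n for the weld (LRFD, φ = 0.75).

t_e = 0.707 × 5 = 3.535 mm; A_we = 3.535 × 240 = 848.4 mm².
Directional factor: 1.0 + 0.5 sin^1.5(90°) = 1.5.
F_nw = 0.6 × 480 × 1.5 = 432 MPa.
φR_n = 0.75 × 432 × 848.4 × 10⁻³ = 274.9 kN.

φR_n ≈ 275 kN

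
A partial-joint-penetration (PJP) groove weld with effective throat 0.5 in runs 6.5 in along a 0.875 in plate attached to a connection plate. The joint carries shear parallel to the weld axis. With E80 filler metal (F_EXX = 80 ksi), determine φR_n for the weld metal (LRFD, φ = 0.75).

φR_n ≈ 117 kip

Effective throat (given) t_e = 0.5 in.
A_we = 0.5 × 6.5 = 3.25 in².
F_nw = 0.6 F_EXX = 48 ksi.
φR_n = 0.75 × 48 × 3.25 = 117 kip.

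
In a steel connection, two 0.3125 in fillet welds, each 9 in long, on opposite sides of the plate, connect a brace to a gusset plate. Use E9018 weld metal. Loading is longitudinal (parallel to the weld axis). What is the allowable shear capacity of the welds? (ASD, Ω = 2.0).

R_n/Ω ≈ 107 kip

E90XX → F_EXX = 90 ksi.
Effective throat t_e = 0.707 × 0.3125 = 0.2209 in.
Total length L = 18 in; A_we = 0.2209 × 18 = 3.977 in².
F_nw = 0.6 F_EXX = 0.6 × 90 = 54 ksi.
R_n = 54 × 3.977 = 214.8 kip; R_n/Ω = 214.8/2.0 = 107.4 kip.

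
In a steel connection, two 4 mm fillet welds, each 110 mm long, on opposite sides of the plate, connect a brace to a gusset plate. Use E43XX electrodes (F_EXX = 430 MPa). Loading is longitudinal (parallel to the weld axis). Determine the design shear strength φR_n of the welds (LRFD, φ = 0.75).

Effective throat t_e = 0.707 × 4 = 2.828 mm.
Total length L = 220 mm; A_we = 2.828 × 220 = 622.2 mm².
F_nw = 0.6 F_EXX = 0.6 × 430 = 258 MPa.
φR_n = 0.75 × 258 × 622.2 × 10⁻³ = 120.4 kN.

φR_n ≈ 120 kN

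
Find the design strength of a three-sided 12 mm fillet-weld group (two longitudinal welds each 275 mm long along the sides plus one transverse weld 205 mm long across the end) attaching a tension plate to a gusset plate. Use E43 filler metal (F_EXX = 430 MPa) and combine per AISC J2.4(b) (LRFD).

t_e = 0.707 × 12 = 8.484 mm.
R_nwl = 0.6 × 430 × 8.484 × 550 × 10⁻³ = 1204 kN (longitudinal, 2 welds).
R_nwt = 0.6 × 430 × 8.484 × 205 × 10⁻³ = 448.7 kN (transverse, base value).
(i) R_nwl + R_nwt = 1653 kN; (ii) 0.85 R_nwl + 1.5 R_nwt = 1696 kN.
R_n = max = 1696 kN [governs: (ii)]; φR_n = 1272 kN.

φR_n ≈ 1270 kN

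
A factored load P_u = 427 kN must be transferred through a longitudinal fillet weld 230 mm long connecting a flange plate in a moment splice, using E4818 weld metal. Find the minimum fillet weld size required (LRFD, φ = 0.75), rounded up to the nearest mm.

w = 13 mm

E48XX → F_EXX = 480 MPa.
Total weld length L = 230 mm.
Required throat t_e = P_u / (φ × 0.6 F_EXX × L) = 427 / (0.75 × 0.6 × 480 × 230 × 10⁻³) = 8.595 mm.
Required leg w = t_e / 0.707 = 12.16 mm → use 13 mm.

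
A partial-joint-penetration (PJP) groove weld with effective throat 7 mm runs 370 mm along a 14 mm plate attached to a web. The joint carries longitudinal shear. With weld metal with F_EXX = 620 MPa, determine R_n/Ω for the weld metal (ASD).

Effective throat (given) t_e = 7 mm.
A_we = 7 × 370 = 2590 mm².
F_nw = 0.6 F_EXX = 372 MPa.
R_n/Ω = (372 × 2590) / 2.0 × 10⁻³ = 481.7 kN.

R_n/Ω ≈ 482 kN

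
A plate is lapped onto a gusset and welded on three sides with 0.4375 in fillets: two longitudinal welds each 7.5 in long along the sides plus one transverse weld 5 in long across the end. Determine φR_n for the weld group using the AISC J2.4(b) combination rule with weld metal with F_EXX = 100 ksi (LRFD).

φR_n ≈ 282 kip

t_e = 0.707 × 0.4375 = 0.3093 in.
R_nwl = 0.6 × 100 × 0.3093 × 15 = 278.4 kip (longitudinal, 2 welds).
R_nwt = 0.6 × 100 × 0.3093 × 5 = 92.79 kip (transverse, base value).
(i) R_nwl + R_nwt = 371.2 kip; (ii) 0.85 R_nwl + 1.5 R_nwt = 375.8 kip.
R_n = max = 375.8 kip [governs: (ii)]; φR_n = 281.9 kip.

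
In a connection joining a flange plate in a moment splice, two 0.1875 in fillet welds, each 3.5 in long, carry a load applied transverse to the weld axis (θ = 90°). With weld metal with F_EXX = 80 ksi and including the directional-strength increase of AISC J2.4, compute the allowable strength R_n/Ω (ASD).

R_n/Ω ≈ 33.4 kip

t_e = 0.707 × 0.1875 = 0.1326 in; A_we = 0.1326 × 7 = 0.9279 in².
Directional factor: 1.0 + 0.5 sin^1.5(90°) = 1.5.
F_nw = 0.6 × 80 × 1.5 = 72 ksi.
R_n/Ω = (72 × 0.9279) / 2.0 = 33.41 kip.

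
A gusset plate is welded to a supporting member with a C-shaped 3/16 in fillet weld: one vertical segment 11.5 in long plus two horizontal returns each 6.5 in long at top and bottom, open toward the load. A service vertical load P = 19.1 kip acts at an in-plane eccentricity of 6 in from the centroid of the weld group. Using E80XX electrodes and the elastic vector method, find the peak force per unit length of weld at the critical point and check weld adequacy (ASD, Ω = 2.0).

f_max ≈ 1.88 kip/in; adequate

E80XX → F_EXX = 80 ksi.
Total weld length L_w = 24.5 in. Treat welds as unit-width lines.
Centroid: x̄ = 2×6.5×3.25 / 24.5 = 1.724 in from the vertical weld.
Polar moment about centroid: J = I_x + I_y = [11.5³/12 + 2×6.5×5.75²] + [11.5×1.724² + 2(6.5³/12 + 6.5×1.526²)] = 666.8 in³.
Direct shear f_v = P/L_w = 19.1 / 24.5 = 0.7796 kip/in (vertical).
Torsion M = P·e = 19.1 × 6 = 114.6 kip·in.
Critical point at (x, y) = (4.776, 5.75) from centroid. f_tx = M·y/J = 0.9883 kip/in; f_ty = M·x/J = 0.8208 kip/in.
Resultant f_max = √[f_tx² + (f_v + f_ty)²] = √[0.9883² + (0.7796 + 0.8208)²] = 1.881 kip/in.
Capacity per unit length: r_n/Ω = (1/2.0) × 0.6 × 80 × (0.707 × 0.1875) = 3.181 kip/in.
1.881 ≤ 3.181 → adequate.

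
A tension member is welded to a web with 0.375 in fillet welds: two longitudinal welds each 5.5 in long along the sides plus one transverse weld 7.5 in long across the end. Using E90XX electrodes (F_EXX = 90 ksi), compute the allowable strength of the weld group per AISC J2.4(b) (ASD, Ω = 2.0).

R_n/Ω ≈ 147 kips

t_e = 0.707 × 0.375 = 0.2651 in.
R_nwl = 0.6 × 90 × 0.2651 × 11 = 157.5 kips (longitudinal, 2 welds).
R_nwt = 0.6 × 90 × 0.2651 × 7.5 = 107.4 kips (transverse, base value).
(i) R_nwl + R_nwt = 264.9 kips; (ii) 0.85 R_nwl + 1.5 R_nwt = 294.9 kips.
R_n = max = 294.9 kips [governs: (ii)]; R_n/Ω = 147.5 kips.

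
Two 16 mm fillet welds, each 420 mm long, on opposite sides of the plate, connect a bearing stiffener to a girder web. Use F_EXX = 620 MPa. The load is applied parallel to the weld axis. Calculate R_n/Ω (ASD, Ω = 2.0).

R_n/Ω ≈ 1770 kN

Effective throat t_e = 0.707 × 16 = 11.31 mm.
Total length L = 840 mm; A_we = 11.31 × 840 = 9502 mm².
F_nw = 0.6 F_EXX = 0.6 × 620 = 372 MPa.
R_n = 372 × 9502 × 10⁻³ = 3535 kN; R_n/Ω = 3535/2.0 = 1767 kN.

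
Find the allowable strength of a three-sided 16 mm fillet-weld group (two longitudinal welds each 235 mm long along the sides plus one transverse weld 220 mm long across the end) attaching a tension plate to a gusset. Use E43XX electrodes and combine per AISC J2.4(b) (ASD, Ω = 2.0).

R_n/Ω ≈ 1060 kN

E43XX → F_EXX = 430 MPa.
t_e = 0.707 × 16 = 11.31 mm.
R_nwl = 0.6 × 430 × 11.31 × 470 × 10⁻³ = 1372 kN (longitudinal, 2 welds).
R_nwt = 0.6 × 430 × 11.31 × 220 × 10⁻³ = 642.1 kN (transverse, base value).
(i) R_nwl + R_nwt = 2014 kN; (ii) 0.85 R_nwl + 1.5 R_nwt = 2129 kN.
R_n = max = 2129 kN [governs: (ii)]; R_n/Ω = 1065 kN.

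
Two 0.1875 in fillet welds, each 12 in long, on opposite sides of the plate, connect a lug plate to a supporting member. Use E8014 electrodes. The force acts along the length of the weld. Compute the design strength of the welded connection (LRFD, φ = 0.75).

φR_n ≈ 115 kips

E80XX → F_EXX = 80 ksi.
Effective throat t_e = 0.707 × 0.1875 = 0.1326 in.
Total length L = 24 in; A_we = 0.1326 × 24 = 3.181 in².
F_nw = 0.6 F_EXX = 0.6 × 80 = 48 ksi.
φR_n = 0.75 × 48 × 3.181 = 114.5 kips.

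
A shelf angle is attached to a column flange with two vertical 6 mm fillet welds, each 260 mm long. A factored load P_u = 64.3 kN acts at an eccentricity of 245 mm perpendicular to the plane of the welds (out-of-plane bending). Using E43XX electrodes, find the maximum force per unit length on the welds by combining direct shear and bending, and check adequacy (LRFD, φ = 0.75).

f_max ≈ 710 N/mm; adequate

E43XX → F_EXX = 430 MPa.
L_w = 2 × 260 = 520 mm; section modulus (unit throat) S = 2 × L²/6 = 22530 mm².
Direct shear f_v = P/L_w = 64.3×10³/520 = 123.7 N/mm.
Moment M = P × e = 64.3×10³ × 245 = 15754000 N·mm; bending f_b = M/S = 699.1 N/mm.
f_max = √(f_v² + f_b²) = √(123.7² + 699.1²) = 710 N/mm.
φr_n = 0.75 × 0.6 × 430 × (0.707 × 6) = 820.8 N/mm → adequate.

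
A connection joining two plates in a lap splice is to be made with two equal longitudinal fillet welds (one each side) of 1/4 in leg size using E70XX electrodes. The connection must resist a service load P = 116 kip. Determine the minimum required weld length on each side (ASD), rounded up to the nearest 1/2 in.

L = 16 in on each side

E70XX → F_EXX = 70 ksi.
Throat t_e = 0.707 × 0.25 = 0.1767 in.
r_n/Ω = (0.6 × 70 × 0.1767) / 2.0 = 3.712 kip/in.
L_req = P / (r_n/Ω) = 116 / 3.712 = 31.25 in total.
Per side: 31.25 / 2 = 15.63 in.
Round up → use L = 16 in on each side.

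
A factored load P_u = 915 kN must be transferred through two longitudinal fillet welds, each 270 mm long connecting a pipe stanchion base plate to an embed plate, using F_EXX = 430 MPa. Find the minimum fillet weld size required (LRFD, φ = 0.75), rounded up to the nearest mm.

Total weld length L = 540 mm.
Required throat t_e = P_u / (φ × 0.6 F_EXX × L) = 915 / (0.75 × 0.6 × 430 × 540 × 10⁻³) = 8.757 mm.
Required leg w = t_e / 0.707 = 12.39 mm → use 13 mm.

w = 13 mm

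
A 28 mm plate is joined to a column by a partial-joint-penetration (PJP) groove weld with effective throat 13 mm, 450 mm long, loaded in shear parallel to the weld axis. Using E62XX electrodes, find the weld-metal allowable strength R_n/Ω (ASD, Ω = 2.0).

E62XX → F_EXX = 620 MPa.
Effective throat (given) t_e = 13 mm.
A_we = 13 × 450 = 5850 mm².
F_nw = 0.6 F_EXX = 372 MPa.
R_n/Ω = (372 × 5850) / 2.0 × 10⁻³ = 1088 kN.

R_n/Ω ≈ 1090 kN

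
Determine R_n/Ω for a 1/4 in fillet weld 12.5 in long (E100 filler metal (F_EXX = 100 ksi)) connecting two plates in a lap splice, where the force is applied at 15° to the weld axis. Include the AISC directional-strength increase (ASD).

t_e = 0.707 × 0.25 = 0.1767 in; A_we = 0.1767 × 12.5 = 2.209 in².
Directional factor: 1.0 + 0.5 sin^1.5(15°) = 1.066.
F_nw = 0.6 × 100 × 1.066 = 63.95 ksi.
R_n/Ω = (63.95 × 2.209) / 2.0 = 70.64 kips.

R_n/Ω ≈ 70.6 kips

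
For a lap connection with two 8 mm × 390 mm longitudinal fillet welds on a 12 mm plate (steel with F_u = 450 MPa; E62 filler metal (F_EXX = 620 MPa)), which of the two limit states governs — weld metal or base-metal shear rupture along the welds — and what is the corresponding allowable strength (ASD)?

t_e = 0.707 × 8 = 5.656 mm; L = 780 mm.
Weld metal: R_n/Ω = (1/2.0) × 0.6 × 620 × 5.656 × 780 × 10⁻³ = 820.6 kN.
Base metal (shear rupture): R_n/Ω = (1/2.0) × 0.6 × 450 × 12 × 780 × 10⁻³ = 1264 kN.
Governing: weld metal.

R_n/Ω ≈ 821 kN (weld metal governs)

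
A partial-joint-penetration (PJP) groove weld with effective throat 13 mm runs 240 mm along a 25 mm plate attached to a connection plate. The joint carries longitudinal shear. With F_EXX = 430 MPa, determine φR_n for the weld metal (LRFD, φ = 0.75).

Effective throat (given) t_e = 13 mm.
A_we = 13 × 240 = 3120 mm².
F_nw = 0.6 F_EXX = 258 MPa.
φR_n = 0.75 × 258 × 3120 × 10⁻³ = 603.7 kN.

φR_n ≈ 604 kN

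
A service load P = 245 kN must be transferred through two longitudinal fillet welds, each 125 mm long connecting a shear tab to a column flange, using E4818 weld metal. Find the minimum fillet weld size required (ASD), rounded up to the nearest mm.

E48XX → F_EXX = 480 MPa.
Total weld length L = 250 mm.
Required throat t_e = P × Ω / (0.6 F_EXX × L) = 245 × 2.0 / (0.6 × 480 × 250 × 10⁻³) = 6.806 mm.
Required leg w = t_e / 0.707 = 9.626 mm → use 10 mm.

w = 10 mm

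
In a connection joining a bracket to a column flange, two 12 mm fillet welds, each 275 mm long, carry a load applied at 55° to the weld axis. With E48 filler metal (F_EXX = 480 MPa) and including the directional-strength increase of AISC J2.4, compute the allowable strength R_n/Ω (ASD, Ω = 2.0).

t_e = 0.707 × 12 = 8.484 mm; A_we = 8.484 × 550 = 4666 mm².
Directional factor: 1.0 + 0.5 sin^1.5(55°) = 1.371.
F_nw = 0.6 × 480 × 1.371 = 394.8 MPa.
R_n/Ω = (394.8 × 4666) / 2.0 × 10⁻³ = 921 kN.

R_n/Ω ≈ 921 kN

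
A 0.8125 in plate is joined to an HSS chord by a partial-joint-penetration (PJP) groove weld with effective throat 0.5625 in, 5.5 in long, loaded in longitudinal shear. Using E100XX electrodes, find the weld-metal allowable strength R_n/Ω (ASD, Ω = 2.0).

E100XX → F_EXX = 100 ksi.
Effective throat (given) t_e = 0.5625 in.
A_we = 0.5625 × 5.5 = 3.094 in².
F_nw = 0.6 F_EXX = 60 ksi.
R_n/Ω = (60 × 3.094) / 2.0 = 92.81 kip.

R_n/Ω ≈ 92.8 kip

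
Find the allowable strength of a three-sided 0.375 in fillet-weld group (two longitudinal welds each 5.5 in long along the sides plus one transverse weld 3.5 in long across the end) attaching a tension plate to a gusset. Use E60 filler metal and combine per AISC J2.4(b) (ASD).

R_n/Ω ≈ 69.7 kip

E60XX → F_EXX = 60 ksi.
t_e = 0.707 × 0.375 = 0.2651 in.
R_nwl = 0.6 × 60 × 0.2651 × 11 = 105 kip (longitudinal, 2 welds).
R_nwt = 0.6 × 60 × 0.2651 × 3.5 = 33.41 kip (transverse, base value).
(i) R_nwl + R_nwt = 138.4 kip; (ii) 0.85 R_nwl + 1.5 R_nwt = 139.3 kip.
R_n = max = 139.3 kip [governs: (ii)]; R_n/Ω = 69.67 kip.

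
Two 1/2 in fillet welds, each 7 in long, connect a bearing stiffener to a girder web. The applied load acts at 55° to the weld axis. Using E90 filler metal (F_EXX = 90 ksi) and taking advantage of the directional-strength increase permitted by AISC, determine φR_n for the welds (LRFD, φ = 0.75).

φR_n ≈ 275 kip

t_e = 0.707 × 0.5 = 0.3535 in; A_we = 0.3535 × 14 = 4.949 in².
Directional factor: 1.0 + 0.5 sin^1.5(55°) = 1.371.
F_nw = 0.6 × 90 × 1.371 = 74.02 ksi.
φR_n = 0.75 × 74.02 × 4.949 = 274.7 kip.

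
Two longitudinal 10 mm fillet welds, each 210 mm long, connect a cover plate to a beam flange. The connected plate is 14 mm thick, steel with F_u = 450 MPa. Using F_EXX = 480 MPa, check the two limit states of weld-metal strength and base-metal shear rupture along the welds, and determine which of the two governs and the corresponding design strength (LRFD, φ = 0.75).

φR_n ≈ 641 kN (weld metal governs)

t_e = 0.707 × 10 = 7.07 mm; L = 420 mm.
Weld metal: φR_n = 0.75 × 0.6 × 480 × 7.07 × 420 × 10⁻³ = 641.4 kN.
Base metal (shear rupture): φR_n = 0.75 × 0.6 × 450 × 14 × 420 × 10⁻³ = 1191 kN.
Governing: weld metal.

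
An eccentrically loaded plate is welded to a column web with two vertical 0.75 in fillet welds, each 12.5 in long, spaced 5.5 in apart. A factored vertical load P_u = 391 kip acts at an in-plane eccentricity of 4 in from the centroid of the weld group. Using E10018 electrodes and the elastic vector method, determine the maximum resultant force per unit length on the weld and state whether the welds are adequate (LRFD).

f_max ≈ 30.6 kip/in; NOT adequate

E100XX → F_EXX = 100 ksi.
Total weld length L_w = 25 in. Treat welds as unit-width lines.
Polar moment about centroid: J = 2[d³/12 + d(b/2)²] = 2[12.5³/12 + 12.5×2.75²] = 514.6 in³.
Direct shear f_v = P/L_w = 391 / 25 = 15.64 kip/in (vertical).
Torsion M = P·e = 391 × 4 = 1564 kip·in.
Critical point at (x, y) = (2.75, 6.25) from centroid. f_tx = M·y/J = 19 kip/in; f_ty = M·x/J = 8.358 kip/in.
Resultant f_max = √[f_tx² + (f_v + f_ty)²] = √[19² + (15.64 + 8.358)²] = 30.61 kip/in.
Capacity per unit length: φr_n = 0.75 × 0.6 × 100 × (0.707 × 0.75) = 23.86 kip/in.
30.61 > 23.86 → NOT adequate.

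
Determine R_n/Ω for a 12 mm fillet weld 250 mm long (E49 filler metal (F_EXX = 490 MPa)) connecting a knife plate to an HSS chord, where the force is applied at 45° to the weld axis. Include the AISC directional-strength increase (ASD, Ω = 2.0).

R_n/Ω ≈ 404 kN

t_e = 0.707 × 12 = 8.484 mm; A_we = 8.484 × 250 = 2121 mm².
Directional factor: 1.0 + 0.5 sin^1.5(45°) = 1.297.
F_nw = 0.6 × 490 × 1.297 = 381.4 MPa.
R_n/Ω = (381.4 × 2121) / 2.0 × 10⁻³ = 404.5 kN.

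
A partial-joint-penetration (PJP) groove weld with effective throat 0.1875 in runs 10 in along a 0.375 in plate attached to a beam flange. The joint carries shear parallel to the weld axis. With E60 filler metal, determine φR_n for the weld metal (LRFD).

E60XX → F_EXX = 60 ksi.
Effective throat (given) t_e = 0.1875 in.
A_we = 0.1875 × 10 = 1.875 in².
F_nw = 0.6 F_EXX = 36 ksi.
φR_n = 0.75 × 36 × 1.875 = 50.62 kips.

φR_n ≈ 50.6 kips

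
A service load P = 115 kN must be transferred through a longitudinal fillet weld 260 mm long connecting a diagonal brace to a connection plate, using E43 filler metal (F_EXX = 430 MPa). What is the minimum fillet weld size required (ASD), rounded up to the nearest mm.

w = 5 mm

Total weld length L = 260 mm.
Required throat t_e = P × Ω / (0.6 F_EXX × L) = 115 × 2.0 / (0.6 × 430 × 260 × 10⁻³) = 3.429 mm.
Required leg w = t_e / 0.707 = 4.85 mm → use 5 mm.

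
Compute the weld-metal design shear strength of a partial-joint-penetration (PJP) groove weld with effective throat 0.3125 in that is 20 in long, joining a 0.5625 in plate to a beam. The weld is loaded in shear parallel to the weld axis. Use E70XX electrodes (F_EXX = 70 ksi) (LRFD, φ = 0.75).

Effective throat (given) t_e = 0.3125 in.
A_we = 0.3125 × 20 = 6.25 in².
F_nw = 0.6 F_EXX = 42 ksi.
φR_n = 0.75 × 42 × 6.25 = 196.9 kip.

φR_n ≈ 197 kip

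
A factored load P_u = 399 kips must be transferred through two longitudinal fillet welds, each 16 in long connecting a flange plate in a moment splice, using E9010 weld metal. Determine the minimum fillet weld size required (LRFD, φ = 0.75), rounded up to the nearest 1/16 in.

w = 7/16 in

E90XX → F_EXX = 90 ksi.
Total weld length L = 32 in.
Required throat t_e = P_u / (φ × 0.6 F_EXX × L) = 399 / (0.75 × 0.6 × 90 × 32) = 0.3079 in.
Required leg w = t_e / 0.707 = 0.4355 in → use 7/16 in.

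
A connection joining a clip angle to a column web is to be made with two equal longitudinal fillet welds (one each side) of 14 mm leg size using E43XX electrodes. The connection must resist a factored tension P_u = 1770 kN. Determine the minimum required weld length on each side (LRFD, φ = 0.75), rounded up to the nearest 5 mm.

L = 465 mm on each side

E43XX → F_EXX = 430 MPa.
Throat t_e = 0.707 × 14 = 9.898 mm.
φr_n = 0.75 × 0.6 × 430 × 9.898 × 10⁻³ = 1.915 kN/mm.
L_req = P_u / φr_n = 1770 / 1.915 = 924.2 mm total.
Per side: 924.2 / 2 = 462.1 mm.
Round up → use L = 465 mm on each side.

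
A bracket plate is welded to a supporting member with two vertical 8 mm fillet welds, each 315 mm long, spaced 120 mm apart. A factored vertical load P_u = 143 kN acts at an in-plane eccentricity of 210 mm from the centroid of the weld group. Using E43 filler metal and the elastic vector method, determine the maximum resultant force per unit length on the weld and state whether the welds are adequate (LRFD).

f_max ≈ 787 N/mm; adequate

E43XX → F_EXX = 430 MPa.
Total weld length L_w = 630 mm. Treat welds as unit-width lines.
Polar moment about centroid: J = 2[d³/12 + d(b/2)²] = 2[315³/12 + 315×60²] = 7477000 mm³.
Direct shear f_v = P/L_w = 143×10³ / 630 = 227 N/mm (vertical).
Torsion M = P·e = 143×10³ × 210 = 30030000 N·mm.
Critical point at (x, y) = (60, 157.5) from centroid. f_tx = M·y/J = 632.5 N/mm; f_ty = M·x/J = 241 N/mm.
Resultant f_max = √[f_tx² + (f_v + f_ty)²] = √[632.5² + (227 + 241)²] = 786.8 N/mm.
Capacity per unit length: φr_n = 0.75 × 0.6 × 430 × (0.707 × 8) = 1094 N/mm.
786.8 ≤ 1094 → adequate.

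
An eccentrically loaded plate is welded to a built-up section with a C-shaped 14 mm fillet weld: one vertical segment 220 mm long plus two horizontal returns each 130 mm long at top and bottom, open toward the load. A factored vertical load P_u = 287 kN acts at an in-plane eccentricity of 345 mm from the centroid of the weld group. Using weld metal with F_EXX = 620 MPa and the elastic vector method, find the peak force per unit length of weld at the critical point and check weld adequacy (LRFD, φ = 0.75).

f_max ≈ 3350 N/mm; NOT adequate

Total weld length L_w = 480 mm. Treat welds as unit-width lines.
Centroid: x̄ = 2×130×65 / 480 = 35.21 mm from the vertical weld.
Polar moment about centroid: J = I_x + I_y = [220³/12 + 2×130×110²] + [220×35.21² + 2(130³/12 + 130×29.79²)] = 4903000 mm³.
Direct shear f_v = P/L_w = 287×10³ / 480 = 597.9 N/mm (vertical).
Torsion M = P·e = 287×10³ × 345 = 99015000 N·mm.
Critical point at (x, y) = (94.79, 110) from centroid. f_tx = M·y/J = 2221 N/mm; f_ty = M·x/J = 1914 N/mm.
Resultant f_max = √[f_tx² + (f_v + f_ty)²] = √[2221² + (597.9 + 1914)²] = 3354 N/mm.
Capacity per unit length: φr_n = 0.75 × 0.6 × 620 × (0.707 × 14) = 2762 N/mm.
3354 > 2762 → NOT adequate.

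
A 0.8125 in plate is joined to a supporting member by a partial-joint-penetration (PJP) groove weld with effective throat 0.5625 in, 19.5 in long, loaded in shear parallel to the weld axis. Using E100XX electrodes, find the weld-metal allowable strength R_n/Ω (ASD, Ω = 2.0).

E100XX → F_EXX = 100 ksi.
Effective throat (given) t_e = 0.5625 in.
A_we = 0.5625 × 19.5 = 10.97 in².
F_nw = 0.6 F_EXX = 60 ksi.
R_n/Ω = (60 × 10.97) / 2.0 = 329.1 kips.

R_n/Ω ≈ 329 kips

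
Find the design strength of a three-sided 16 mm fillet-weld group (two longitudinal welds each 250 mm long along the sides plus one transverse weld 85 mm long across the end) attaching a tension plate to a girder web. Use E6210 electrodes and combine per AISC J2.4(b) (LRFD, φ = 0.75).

φR_n ≈ 1850 kN

E62XX → F_EXX = 620 MPa.
t_e = 0.707 × 16 = 11.31 mm.
R_nwl = 0.6 × 620 × 11.31 × 500 × 10⁻³ = 2104 kN (longitudinal, 2 welds).
R_nwt = 0.6 × 620 × 11.31 × 85 × 10⁻³ = 357.7 kN (transverse, base value).
(i) R_nwl + R_nwt = 2462 kN; (ii) 0.85 R_nwl + 1.5 R_nwt = 2325 kN.
R_n = max = 2462 kN [governs: (i)]; φR_n = 1846 kN.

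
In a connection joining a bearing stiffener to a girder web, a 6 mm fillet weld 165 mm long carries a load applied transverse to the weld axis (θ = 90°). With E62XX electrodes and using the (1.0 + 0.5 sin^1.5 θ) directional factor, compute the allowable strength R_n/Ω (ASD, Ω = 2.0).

E62XX → F_EXX = 620 MPa.
t_e = 0.707 × 6 = 4.242 mm; A_we = 4.242 × 165 = 699.9 mm².
Directional factor: 1.0 + 0.5 sin^1.5(90°) = 1.5.
F_nw = 0.6 × 620 × 1.5 = 558 MPa.
R_n/Ω = (558 × 699.9) / 2.0 × 10⁻³ = 195.3 kN.

R_n/Ω ≈ 195 kN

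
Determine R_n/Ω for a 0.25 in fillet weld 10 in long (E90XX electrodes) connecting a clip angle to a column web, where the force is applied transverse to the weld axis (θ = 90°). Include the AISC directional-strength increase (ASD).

E90XX → F_EXX = 90 ksi.
t_e = 0.707 × 0.25 = 0.1767 in; A_we = 0.1767 × 10 = 1.767 in².
Directional factor: 1.0 + 0.5 sin^1.5(90°) = 1.5.
F_nw = 0.6 × 90 × 1.5 = 81 ksi.
R_n/Ω = (81 × 1.767) / 2.0 = 71.58 kips.

R_n/Ω ≈ 71.6 kips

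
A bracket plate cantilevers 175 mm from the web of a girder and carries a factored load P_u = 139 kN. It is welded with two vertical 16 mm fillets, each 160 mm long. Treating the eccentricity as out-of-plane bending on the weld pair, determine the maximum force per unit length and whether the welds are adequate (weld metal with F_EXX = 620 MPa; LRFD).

L_w = 2 × 160 = 320 mm; section modulus (unit throat) S = 2 × L²/6 = 8533 mm².
Direct shear f_v = P/L_w = 139×10³/320 = 434.4 N/mm.
Moment M = P × e = 139×10³ × 175 = 24325000 N·mm; bending f_b = M/S = 2851 N/mm.
f_max = √(f_v² + f_b²) = √(434.4² + 2851²) = 2883 N/mm.
φr_n = 0.75 × 0.6 × 620 × (0.707 × 16) = 3156 N/mm → adequate.

f_max ≈ 2880 N/mm; adequate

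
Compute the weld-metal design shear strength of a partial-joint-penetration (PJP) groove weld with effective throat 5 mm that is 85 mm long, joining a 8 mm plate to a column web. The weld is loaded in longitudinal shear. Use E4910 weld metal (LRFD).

φR_n ≈ 93.7 kN

E49XX → F_EXX = 490 MPa.
Effective throat (given) t_e = 5 mm.
A_we = 5 × 85 = 425 mm².
F_nw = 0.6 F_EXX = 294 MPa.
φR_n = 0.75 × 294 × 425 × 10⁻³ = 93.71 kN.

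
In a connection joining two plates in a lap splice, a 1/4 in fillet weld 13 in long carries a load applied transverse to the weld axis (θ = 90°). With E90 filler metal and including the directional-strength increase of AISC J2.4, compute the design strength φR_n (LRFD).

φR_n ≈ 140 kips

E90XX → F_EXX = 90 ksi.
t_e = 0.707 × 0.25 = 0.1767 in; A_we = 0.1767 × 13 = 2.298 in².
Directional factor: 1.0 + 0.5 sin^1.5(90°) = 1.5.
F_nw = 0.6 × 90 × 1.5 = 81 ksi.
φR_n = 0.75 × 81 × 2.298 = 139.6 kips.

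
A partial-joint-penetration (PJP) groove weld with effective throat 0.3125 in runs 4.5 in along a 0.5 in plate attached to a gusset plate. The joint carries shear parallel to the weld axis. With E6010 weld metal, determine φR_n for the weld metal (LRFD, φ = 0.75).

E60XX → F_EXX = 60 ksi.
Effective throat (given) t_e = 0.3125 in.
A_we = 0.3125 × 4.5 = 1.406 in².
F_nw = 0.6 F_EXX = 36 ksi.
φR_n = 0.75 × 36 × 1.406 = 37.97 kip.

φR_n ≈ 38 kip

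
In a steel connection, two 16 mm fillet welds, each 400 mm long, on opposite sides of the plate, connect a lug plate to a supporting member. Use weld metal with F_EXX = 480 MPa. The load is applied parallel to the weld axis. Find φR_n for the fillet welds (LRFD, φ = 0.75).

φR_n ≈ 1950 kN

Effective throat t_e = 0.707 × 16 = 11.31 mm.
Total length L = 800 mm; A_we = 11.31 × 800 = 9050 mm².
F_nw = 0.6 F_EXX = 0.6 × 480 = 288 MPa.
φR_n = 0.75 × 288 × 9050 × 10⁻³ = 1955 kN.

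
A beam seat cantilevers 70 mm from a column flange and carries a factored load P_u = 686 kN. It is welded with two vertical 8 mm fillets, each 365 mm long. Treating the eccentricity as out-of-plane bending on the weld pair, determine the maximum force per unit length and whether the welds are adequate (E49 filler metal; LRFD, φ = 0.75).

f_max ≈ 1430 N/mm; NOT adequate

E49XX → F_EXX = 490 MPa.
L_w = 2 × 365 = 730 mm; section modulus (unit throat) S = 2 × L²/6 = 44410 mm².
Direct shear f_v = P/L_w = 686×10³/730 = 939.7 N/mm.
Moment M = P × e = 686×10³ × 70 = 48020000 N·mm; bending f_b = M/S = 1081 N/mm.
f_max = √(f_v² + f_b²) = √(939.7² + 1081²) = 1433 N/mm.
φr_n = 0.75 × 0.6 × 490 × (0.707 × 8) = 1247 N/mm → NOT adequate.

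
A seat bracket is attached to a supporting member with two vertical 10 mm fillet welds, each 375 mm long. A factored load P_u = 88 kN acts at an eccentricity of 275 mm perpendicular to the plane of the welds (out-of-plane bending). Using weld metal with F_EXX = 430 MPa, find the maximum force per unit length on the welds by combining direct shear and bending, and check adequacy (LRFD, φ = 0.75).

f_max ≈ 529 N/mm; adequate

L_w = 2 × 375 = 750 mm; section modulus (unit throat) S = 2 × L²/6 = 46880 mm².
Direct shear f_v = P/L_w = 88×10³/750 = 117.3 N/mm.
Moment M = P × e = 88×10³ × 275 = 24200000 N·mm; bending f_b = M/S = 516.3 N/mm.
f_max = √(f_v² + f_b²) = √(117.3² + 516.3²) = 529.4 N/mm.
φr_n = 0.75 × 0.6 × 430 × (0.707 × 10) = 1368 N/mm → adequate.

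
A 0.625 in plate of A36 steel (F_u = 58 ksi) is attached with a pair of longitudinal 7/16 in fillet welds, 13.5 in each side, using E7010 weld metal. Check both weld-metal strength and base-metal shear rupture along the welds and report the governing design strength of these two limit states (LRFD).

φR_n ≈ 263 kips (weld metal governs)

E70XX → F_EXX = 70 ksi.
t_e = 0.707 × 0.4375 = 0.3093 in; L = 27 in.
Weld metal: φR_n = 0.75 × 0.6 × 70 × 0.3093 × 27 = 263.1 kips.
Base metal (shear rupture): φR_n = 0.75 × 0.6 × 58 × 0.625 × 27 = 440.4 kips.
Governing: weld metal.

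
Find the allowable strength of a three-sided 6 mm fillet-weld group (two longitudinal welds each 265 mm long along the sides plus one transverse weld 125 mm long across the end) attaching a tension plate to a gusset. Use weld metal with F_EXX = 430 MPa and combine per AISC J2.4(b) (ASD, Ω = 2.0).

t_e = 0.707 × 6 = 4.242 mm.
R_nwl = 0.6 × 430 × 4.242 × 530 × 10⁻³ = 580.1 kN (longitudinal, 2 welds).
R_nwt = 0.6 × 430 × 4.242 × 125 × 10⁻³ = 136.8 kN (transverse, base value).
(i) R_nwl + R_nwt = 716.9 kN; (ii) 0.85 R_nwl + 1.5 R_nwt = 698.3 kN.
R_n = max = 716.9 kN [governs: (i)]; R_n/Ω = 358.4 kN.

R_n/Ω ≈ 358 kN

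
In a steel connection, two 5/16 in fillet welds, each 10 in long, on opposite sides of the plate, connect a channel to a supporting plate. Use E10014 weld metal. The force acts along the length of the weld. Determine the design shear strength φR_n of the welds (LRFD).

φR_n ≈ 199 kips

E100XX → F_EXX = 100 ksi.
Effective throat t_e = 0.707 × 0.3125 = 0.2209 in.
Total length L = 20 in; A_we = 0.2209 × 20 = 4.419 in².
F_nw = 0.6 F_EXX = 0.6 × 100 = 60 ksi.
φR_n = 0.75 × 60 × 4.419 = 198.8 kips.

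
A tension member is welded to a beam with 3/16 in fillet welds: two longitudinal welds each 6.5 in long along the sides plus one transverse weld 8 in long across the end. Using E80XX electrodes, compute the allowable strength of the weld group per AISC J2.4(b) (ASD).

R_n/Ω ≈ 73.3 kip

E80XX → F_EXX = 80 ksi.
t_e = 0.707 × 0.1875 = 0.1326 in.
R_nwl = 0.6 × 80 × 0.1326 × 13 = 82.72 kip (longitudinal, 2 welds).
R_nwt = 0.6 × 80 × 0.1326 × 8 = 50.9 kip (transverse, base value).
(i) R_nwl + R_nwt = 133.6 kip; (ii) 0.85 R_nwl + 1.5 R_nwt = 146.7 kip.
R_n = max = 146.7 kip [governs: (ii)]; R_n/Ω = 73.33 kip.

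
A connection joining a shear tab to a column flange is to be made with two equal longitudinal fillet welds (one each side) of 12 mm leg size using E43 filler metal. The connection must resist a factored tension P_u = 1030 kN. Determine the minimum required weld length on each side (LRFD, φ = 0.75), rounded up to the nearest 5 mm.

L = 315 mm on each side

E43XX → F_EXX = 430 MPa.
Throat t_e = 0.707 × 12 = 8.484 mm.
φr_n = 0.75 × 0.6 × 430 × 8.484 × 10⁻³ = 1.642 kN/mm.
L_req = P_u / φr_n = 1030 / 1.642 = 627.4 mm total.
Per side: 627.4 / 2 = 313.7 mm.
Round up → use L = 315 mm on each side.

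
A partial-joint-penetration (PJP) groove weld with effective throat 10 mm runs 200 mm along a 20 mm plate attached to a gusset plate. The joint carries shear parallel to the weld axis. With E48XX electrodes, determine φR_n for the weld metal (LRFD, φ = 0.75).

φR_n ≈ 432 kN

E48XX → F_EXX = 480 MPa.
Effective throat (given) t_e = 10 mm.
A_we = 10 × 200 = 2000 mm².
F_nw = 0.6 F_EXX = 288 MPa.
φR_n = 0.75 × 288 × 2000 × 10⁻³ = 432 kN.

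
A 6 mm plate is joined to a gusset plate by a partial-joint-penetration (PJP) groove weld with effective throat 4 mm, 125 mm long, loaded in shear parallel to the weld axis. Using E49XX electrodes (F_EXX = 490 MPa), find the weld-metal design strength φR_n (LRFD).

Effective throat (given) t_e = 4 mm.
A_we = 4 × 125 = 500 mm².
F_nw = 0.6 F_EXX = 294 MPa.
φR_n = 0.75 × 294 × 500 × 10⁻³ = 110.2 kN.

φR_n ≈ 110 kN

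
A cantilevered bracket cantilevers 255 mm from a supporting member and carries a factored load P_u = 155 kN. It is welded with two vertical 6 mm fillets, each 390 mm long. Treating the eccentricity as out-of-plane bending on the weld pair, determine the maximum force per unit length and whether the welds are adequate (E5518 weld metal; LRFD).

f_max ≈ 805 N/mm; adequate

E55XX → F_EXX = 550 MPa.
L_w = 2 × 390 = 780 mm; section modulus (unit throat) S = 2 × L²/6 = 50700 mm².
Direct shear f_v = P/L_w = 155×10³/780 = 198.7 N/mm.
Moment M = P × e = 155×10³ × 255 = 39525000 N·mm; bending f_b = M/S = 779.6 N/mm.
f_max = √(f_v² + f_b²) = √(198.7² + 779.6²) = 804.5 N/mm.
φr_n = 0.75 × 0.6 × 550 × (0.707 × 6) = 1050 N/mm → adequate.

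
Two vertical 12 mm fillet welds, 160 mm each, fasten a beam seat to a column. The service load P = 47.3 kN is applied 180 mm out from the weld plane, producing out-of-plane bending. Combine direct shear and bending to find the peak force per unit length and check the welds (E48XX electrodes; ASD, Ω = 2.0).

f_max ≈ 1010 N/mm; adequate

E48XX → F_EXX = 480 MPa.
L_w = 2 × 160 = 320 mm; section modulus (unit throat) S = 2 × L²/6 = 8533 mm².
Direct shear f_v = P/L_w = 47.3×10³/320 = 147.8 N/mm.
Moment M = P × e = 47.3×10³ × 180 = 8514000 N·mm; bending f_b = M/S = 997.7 N/mm.
f_max = √(f_v² + f_b²) = √(147.8² + 997.7²) = 1009 N/mm.
r_n/Ω = (1/2.0) × 0.6 × 480 × (0.707 × 12) = 1222 N/mm → adequate.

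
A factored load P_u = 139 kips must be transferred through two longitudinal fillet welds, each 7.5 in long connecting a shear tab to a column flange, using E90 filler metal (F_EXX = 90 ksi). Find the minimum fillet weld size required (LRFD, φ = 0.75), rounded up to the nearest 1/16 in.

Total weld length L = 15 in.
Required throat t_e = P_u / (φ × 0.6 F_EXX × L) = 139 / (0.75 × 0.6 × 90 × 15) = 0.2288 in.
Required leg w = t_e / 0.707 = 0.3236 in → use 3/8 in.

w = 3/8 in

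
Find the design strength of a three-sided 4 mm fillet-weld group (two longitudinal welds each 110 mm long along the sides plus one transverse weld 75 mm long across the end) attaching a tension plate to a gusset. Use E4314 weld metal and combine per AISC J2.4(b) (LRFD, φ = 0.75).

φR_n ≈ 164 kN

E43XX → F_EXX = 430 MPa.
t_e = 0.707 × 4 = 2.828 mm.
R_nwl = 0.6 × 430 × 2.828 × 220 × 10⁻³ = 160.5 kN (longitudinal, 2 welds).
R_nwt = 0.6 × 430 × 2.828 × 75 × 10⁻³ = 54.72 kN (transverse, base value).
(i) R_nwl + R_nwt = 215.2 kN; (ii) 0.85 R_nwl + 1.5 R_nwt = 218.5 kN.
R_n = max = 218.5 kN [governs: (ii)]; φR_n = 163.9 kN.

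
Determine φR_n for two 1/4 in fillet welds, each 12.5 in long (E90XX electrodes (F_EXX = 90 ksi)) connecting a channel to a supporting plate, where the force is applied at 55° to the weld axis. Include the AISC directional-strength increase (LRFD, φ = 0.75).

t_e = 0.707 × 0.25 = 0.1767 in; A_we = 0.1767 × 25 = 4.419 in².
Directional factor: 1.0 + 0.5 sin^1.5(55°) = 1.371.
F_nw = 0.6 × 90 × 1.371 = 74.02 ksi.
φR_n = 0.75 × 74.02 × 4.419 = 245.3 kips.

φR_n ≈ 245 kips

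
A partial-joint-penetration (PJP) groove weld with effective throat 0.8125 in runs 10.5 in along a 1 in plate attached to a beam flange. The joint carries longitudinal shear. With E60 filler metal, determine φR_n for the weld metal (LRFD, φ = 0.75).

φR_n ≈ 230 kip

E60XX → F_EXX = 60 ksi.
Effective throat (given) t_e = 0.8125 in.
A_we = 0.8125 × 10.5 = 8.531 in².
F_nw = 0.6 F_EXX = 36 ksi.
φR_n = 0.75 × 36 × 8.531 = 230.3 kip.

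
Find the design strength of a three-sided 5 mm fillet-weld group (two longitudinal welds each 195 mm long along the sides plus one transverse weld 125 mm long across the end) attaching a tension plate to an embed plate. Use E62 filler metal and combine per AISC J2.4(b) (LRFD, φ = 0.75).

E62XX → F_EXX = 620 MPa.
t_e = 0.707 × 5 = 3.535 mm.
R_nwl = 0.6 × 620 × 3.535 × 390 × 10⁻³ = 512.9 kN (longitudinal, 2 welds).
R_nwt = 0.6 × 620 × 3.535 × 125 × 10⁻³ = 164.4 kN (transverse, base value).
(i) R_nwl + R_nwt = 677.2 kN; (ii) 0.85 R_nwl + 1.5 R_nwt = 682.5 kN.
R_n = max = 682.5 kN [governs: (ii)]; φR_n = 511.9 kN.

φR_n ≈ 512 kN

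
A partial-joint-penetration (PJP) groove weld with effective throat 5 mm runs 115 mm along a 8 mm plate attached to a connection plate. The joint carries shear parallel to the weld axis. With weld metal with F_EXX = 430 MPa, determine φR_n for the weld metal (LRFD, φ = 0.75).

φR_n ≈ 111 kN

Effective throat (given) t_e = 5 mm.
A_we = 5 × 115 = 575 mm².
F_nw = 0.6 F_EXX = 258 MPa.
φR_n = 0.75 × 258 × 575 × 10⁻³ = 111.3 kN.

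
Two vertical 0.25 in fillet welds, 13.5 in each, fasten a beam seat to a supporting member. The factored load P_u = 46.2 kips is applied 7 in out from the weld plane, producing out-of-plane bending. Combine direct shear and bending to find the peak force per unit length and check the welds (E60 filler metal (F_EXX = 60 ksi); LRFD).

L_w = 2 × 13.5 = 27 in; section modulus (unit throat) S = 2 × L²/6 = 60.75 in².
Direct shear f_v = P/L_w = 46.2/27 = 1.711 kip/in.
Moment M = P × e = 46.2 × 7 = 323.4 kip·in; bending f_b = M/S = 5.323 kip/in.
f_max = √(f_v² + f_b²) = √(1.711² + 5.323²) = 5.592 kip/in.
φr_n = 0.75 × 0.6 × 60 × (0.707 × 0.25) = 4.772 kip/in → NOT adequate.

f_max ≈ 5.59 kip/in; NOT adequate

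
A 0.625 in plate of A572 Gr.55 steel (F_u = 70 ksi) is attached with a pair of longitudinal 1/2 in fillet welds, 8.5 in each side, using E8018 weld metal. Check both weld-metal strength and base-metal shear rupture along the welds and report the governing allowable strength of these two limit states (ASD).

R_n/Ω ≈ 144 kips (weld metal governs)

E80XX → F_EXX = 80 ksi.
t_e = 0.707 × 0.5 = 0.3535 in; L = 17 in.
Weld metal: R_n/Ω = (1/2.0) × 0.6 × 80 × 0.3535 × 17 = 144.2 kips.
Base metal (shear rupture): R_n/Ω = (1/2.0) × 0.6 × 70 × 0.625 × 17 = 223.1 kips.
Governing: weld metal.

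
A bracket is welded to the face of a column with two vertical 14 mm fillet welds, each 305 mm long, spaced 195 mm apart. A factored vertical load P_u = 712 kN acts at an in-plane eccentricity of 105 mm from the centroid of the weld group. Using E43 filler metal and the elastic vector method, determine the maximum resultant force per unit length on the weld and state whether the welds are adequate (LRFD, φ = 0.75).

f_max ≈ 2150 N/mm; NOT adequate

E43XX → F_EXX = 430 MPa.
Total weld length L_w = 610 mm. Treat welds as unit-width lines.
Polar moment about centroid: J = 2[d³/12 + d(b/2)²] = 2[305³/12 + 305×97.5²] = 10530000 mm³.
Direct shear f_v = P/L_w = 712×10³ / 610 = 1167 N/mm (vertical).
Torsion M = P·e = 712×10³ × 105 = 74760000 N·mm.
Critical point at (x, y) = (97.5, 152.5) from centroid. f_tx = M·y/J = 1083 N/mm; f_ty = M·x/J = 692.4 N/mm.
Resultant f_max = √[f_tx² + (f_v + f_ty)²] = √[1083² + (1167 + 692.4)²] = 2152 N/mm.
Capacity per unit length: φr_n = 0.75 × 0.6 × 430 × (0.707 × 14) = 1915 N/mm.
2152 > 1915 → NOT adequate.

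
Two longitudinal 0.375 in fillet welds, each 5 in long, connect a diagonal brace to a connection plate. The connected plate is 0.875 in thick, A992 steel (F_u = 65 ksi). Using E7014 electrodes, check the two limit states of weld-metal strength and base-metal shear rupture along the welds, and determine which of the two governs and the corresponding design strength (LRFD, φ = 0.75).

φR_n ≈ 83.5 kip (weld metal governs)

E70XX → F_EXX = 70 ksi.
t_e = 0.707 × 0.375 = 0.2651 in; L = 10 in.
Weld metal: φR_n = 0.75 × 0.6 × 70 × 0.2651 × 10 = 83.51 kip.
Base metal (shear rupture): φR_n = 0.75 × 0.6 × 65 × 0.875 × 10 = 255.9 kip.
Governing: weld metal.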